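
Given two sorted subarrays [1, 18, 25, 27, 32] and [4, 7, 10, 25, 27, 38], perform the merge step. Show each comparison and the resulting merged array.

Merging process:

Compare 1 vs 4: take 1 from left. Merged: [1]
Compare 18 vs 4: take 4 from right. Merged: [1, 4]
Compare 18 vs 7: take 7 from right. Merged: [1, 4, 7]
Compare 18 vs 10: take 10 from right. Merged: [1, 4, 7, 10]
Compare 18 vs 25: take 18 from left. Merged: [1, 4, 7, 10, 18]
Compare 25 vs 25: take 25 from left. Merged: [1, 4, 7, 10, 18, 25]
Compare 27 vs 25: take 25 from right. Merged: [1, 4, 7, 10, 18, 25, 25]
Compare 27 vs 27: take 27 from left. Merged: [1, 4, 7, 10, 18, 25, 25, 27]
Compare 32 vs 27: take 27 from right. Merged: [1, 4, 7, 10, 18, 25, 25, 27, 27]
Compare 32 vs 38: take 32 from left. Merged: [1, 4, 7, 10, 18, 25, 25, 27, 27, 32]
Append remaining from right: [38]. Merged: [1, 4, 7, 10, 18, 25, 25, 27, 27, 32, 38]

Final merged array: [1, 4, 7, 10, 18, 25, 25, 27, 27, 32, 38]
Total comparisons: 10

The merged array is [1, 4, 7, 10, 18, 25, 25, 27, 27, 32, 38], requiring 10 comparisons. The merge step runs in O(n) time where n is the total number of elements.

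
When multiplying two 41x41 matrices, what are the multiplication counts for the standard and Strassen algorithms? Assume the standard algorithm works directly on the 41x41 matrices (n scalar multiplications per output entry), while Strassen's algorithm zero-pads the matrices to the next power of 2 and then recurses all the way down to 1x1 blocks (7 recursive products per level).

Matrix multiplication for 41x41 matrices:

Strassen's algorithm requires power-of-2 dimensions. Pad 41x41 to 64x64 (next power of 2).

Standard algorithm: 41^3 = 68921 multiplications
Strassen's algorithm: 7^(log2(64)) = 7^6 = 117649 multiplications
Difference: 68921 - 117649 = -48728 (Strassen uses MORE here due to padding overhead — for small or just-over-power-of-2 n, padding can outweigh the per-level savings)

Standard: 68921 multiplications (41^3). Strassen: 117649 multiplications (7^6, after padding to 64x64). Strassen reduces 8 recursive multiplications to 7 at each level.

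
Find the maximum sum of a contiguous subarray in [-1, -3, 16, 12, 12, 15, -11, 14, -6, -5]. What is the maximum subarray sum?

Using Kadane's algorithm on [-1, -3, 16, 12, 12, 15, -11, 14, -6, -5]:

Scanning through the array:
Position 1 (value -3): max_ending_here = -3, max_so_far = -1
Position 2 (value 16): max_ending_here = 16, max_so_far = 16
Position 3 (value 12): max_ending_here = 28, max_so_far = 28
Position 4 (value 12): max_ending_here = 40, max_so_far = 40
Position 5 (value 15): max_ending_here = 55, max_so_far = 55
Position 6 (value -11): max_ending_here = 44, max_so_far = 55
Position 7 (value 14): max_ending_here = 58, max_so_far = 58
Position 8 (value -6): max_ending_here = 52, max_so_far = 58
Position 9 (value -5): max_ending_here = 47, max_so_far = 58

Maximum subarray: [16, 12, 12, 15, -11, 14]
Maximum sum: 58

The maximum subarray is [16, 12, 12, 15, -11, 14] with sum 58. This subarray runs from index 2 to index 7.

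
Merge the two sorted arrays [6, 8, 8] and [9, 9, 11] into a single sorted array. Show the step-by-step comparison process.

Merging process:

Compare 6 vs 9: take 6 from left. Merged: [6]
Compare 8 vs 9: take 8 from left. Merged: [6, 8]
Compare 8 vs 9: take 8 from left. Merged: [6, 8, 8]
Append remaining from right: [9, 9, 11]. Merged: [6, 8, 8, 9, 9, 11]

Final merged array: [6, 8, 8, 9, 9, 11]
Total comparisons: 3

The merged array is [6, 8, 8, 9, 9, 11], requiring 3 comparisons. The merge step runs in O(n) time where n is the total number of elements.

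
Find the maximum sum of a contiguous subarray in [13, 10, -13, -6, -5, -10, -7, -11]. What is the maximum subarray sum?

Using Kadane's algorithm on [13, 10, -13, -6, -5, -10, -7, -11]:

Scanning through the array:
Position 1 (value 10): max_ending_here = 23, max_so_far = 23
Position 2 (value -13): max_ending_here = 10, max_so_far = 23
Position 3 (value -6): max_ending_here = 4, max_so_far = 23
Position 4 (value -5): max_ending_here = -1, max_so_far = 23
Position 5 (value -10): max_ending_here = -10, max_so_far = 23
Position 6 (value -7): max_ending_here = -7, max_so_far = 23
Position 7 (value -11): max_ending_here = -11, max_so_far = 23

Maximum subarray: [13, 10]
Maximum sum: 23

The maximum subarray is [13, 10] with sum 23. This subarray runs from index 0 to index 1.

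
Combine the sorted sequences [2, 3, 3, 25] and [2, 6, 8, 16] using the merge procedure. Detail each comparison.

Merging process:

Compare 2 vs 2: take 2 from left. Merged: [2]
Compare 3 vs 2: take 2 from right. Merged: [2, 2]
Compare 3 vs 6: take 3 from left. Merged: [2, 2, 3]
Compare 3 vs 6: take 3 from left. Merged: [2, 2, 3, 3]
Compare 25 vs 6: take 6 from right. Merged: [2, 2, 3, 3, 6]
Compare 25 vs 8: take 8 from right. Merged: [2, 2, 3, 3, 6, 8]
Compare 25 vs 16: take 16 from right. Merged: [2, 2, 3, 3, 6, 8, 16]
Append remaining from left: [25]. Merged: [2, 2, 3, 3, 6, 8, 16, 25]

Final merged array: [2, 2, 3, 3, 6, 8, 16, 25]
Total comparisons: 7

The merged array is [2, 2, 3, 3, 6, 8, 16, 25], requiring 7 comparisons. The merge step runs in O(n) time where n is the total number of elements.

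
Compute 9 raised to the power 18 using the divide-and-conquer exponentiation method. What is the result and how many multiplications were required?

Computing 9^18 by squaring (build up from 9^1; each line after the first costs one multiplication):

9^1 = 9
9^2 = (9^1)^2 = 9^2 = 81
9^4 = (9^2)^2 = 81^2 = 6561
9^8 = (9^4)^2 = 6561^2 = 43046721
9^9 = 9 * 9^8 = 9 * 43046721 = 387420489
9^18 = (9^9)^2 = 387420489^2 = 150094635296999121

Result: 150094635296999121
Multiplications needed: 5 (5 lines after 9^1)

9^18 = 150094635296999121. Using exponentiation by squaring, this requires 5 multiplications. The key idea: if the exponent is even, square the half-power; if odd, multiply by the base once.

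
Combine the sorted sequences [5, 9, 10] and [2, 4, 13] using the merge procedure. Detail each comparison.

Merging process:

Compare 5 vs 2: take 2 from right. Merged: [2]
Compare 5 vs 4: take 4 from right. Merged: [2, 4]
Compare 5 vs 13: take 5 from left. Merged: [2, 4, 5]
Compare 9 vs 13: take 9 from left. Merged: [2, 4, 5, 9]
Compare 10 vs 13: take 10 from left. Merged: [2, 4, 5, 9, 10]
Append remaining from right: [13]. Merged: [2, 4, 5, 9, 10, 13]

Final merged array: [2, 4, 5, 9, 10, 13]
Total comparisons: 5

The merged array is [2, 4, 5, 9, 10, 13], requiring 5 comparisons. The merge step runs in O(n) time where n is the total number of elements.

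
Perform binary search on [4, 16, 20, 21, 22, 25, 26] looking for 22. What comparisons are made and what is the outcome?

Binary search for 22 in [4, 16, 20, 21, 22, 25, 26]:

lo=0, hi=6, mid=3, arr[mid]=21 -> 21 < 22, search right half
lo=4, hi=6, mid=5, arr[mid]=25 -> 25 > 22, search left half
lo=4, hi=4, mid=4, arr[mid]=22 -> Found target at index 4!

Binary search finds 22 at index 4 after 3 comparisons. The search repeatedly halves the search space by comparing with the middle element.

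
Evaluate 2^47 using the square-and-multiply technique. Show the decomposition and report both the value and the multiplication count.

Computing 2^47 by squaring (build up from 2^1; each line after the first costs one multiplication):

2^1 = 2
2^2 = (2^1)^2 = 2^2 = 4
2^4 = (2^2)^2 = 4^2 = 16
2^5 = 2 * 2^4 = 2 * 16 = 32
2^10 = (2^5)^2 = 32^2 = 1024
2^11 = 2 * 2^10 = 2 * 1024 = 2048
2^22 = (2^11)^2 = 2048^2 = 4194304
2^23 = 2 * 2^22 = 2 * 4194304 = 8388608
2^46 = (2^23)^2 = 8388608^2 = 70368744177664
2^47 = 2 * 2^46 = 2 * 70368744177664 = 140737488355328

Result: 140737488355328
Multiplications needed: 9 (9 lines after 2^1)

2^47 = 140737488355328. Using exponentiation by squaring, this requires 9 multiplications. The key idea: if the exponent is even, square the half-power; if odd, multiply by the base once.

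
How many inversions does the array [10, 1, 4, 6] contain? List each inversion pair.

Finding inversions in [10, 1, 4, 6]:

(0, 1): arr[0]=10 > arr[1]=1
(0, 2): arr[0]=10 > arr[2]=4
(0, 3): arr[0]=10 > arr[3]=6

Total inversions: 3

The array has 3 inversion(s): (0,1), (0,2), (0,3). Each pair (i,j) satisfies i < j and arr[i] > arr[j].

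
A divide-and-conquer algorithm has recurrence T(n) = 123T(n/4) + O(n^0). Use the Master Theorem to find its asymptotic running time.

Master Theorem for T(n) = 123T(n/4) + O(n^0):

a = 123, b = 4, c = 0
log_b(a) = log_4(123) = 3.4713

Case 1: c = 0 < log_4(123) = 3.4713
T(n) = O(n^(log_4 123))

For T(n) = 123T(n/4) + O(n^0): log_4(123) = 3.4713. This is Case 1 of the Master Theorem (c < log_b(a), work dominated by leaves), giving O(n^(log_4 123)).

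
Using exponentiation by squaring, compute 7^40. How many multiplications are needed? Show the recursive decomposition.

Computing 7^40 by squaring (build up from 7^1; each line after the first costs one multiplication):

7^1 = 7
7^2 = (7^1)^2 = 7^2 = 49
7^4 = (7^2)^2 = 49^2 = 2401
7^5 = 7 * 7^4 = 7 * 2401 = 16807
7^10 = (7^5)^2 = 16807^2 = 282475249
7^20 = (7^10)^2 = 282475249^2 = 79792266297612001
7^40 = (7^20)^2 = 79792266297612001^2 = 6366805760909027985741435139224001

Result: 6366805760909027985741435139224001
Multiplications needed: 6 (6 lines after 7^1)

7^40 = 6366805760909027985741435139224001. Using exponentiation by squaring, this requires 6 multiplications. The key idea: if the exponent is even, square the half-power; if odd, multiply by the base once.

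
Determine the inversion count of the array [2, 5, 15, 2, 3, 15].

Finding inversions in [2, 5, 15, 2, 3, 15]:

(1, 3): arr[1]=5 > arr[3]=2
(1, 4): arr[1]=5 > arr[4]=3
(2, 3): arr[2]=15 > arr[3]=2
(2, 4): arr[2]=15 > arr[4]=3

Total inversions: 4

The array has 4 inversion(s): (1,3), (1,4), (2,3), (2,4). Each pair (i,j) satisfies i < j and arr[i] > arr[j].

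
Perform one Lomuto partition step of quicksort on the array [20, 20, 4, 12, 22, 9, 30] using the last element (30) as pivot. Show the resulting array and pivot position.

Lomuto partition with pivot = 30:

Initial array: [20, 20, 4, 12, 22, 9, 30]

arr[0]=20 <= 30: swap with position 0, array becomes [20, 20, 4, 12, 22, 9, 30]
arr[1]=20 <= 30: swap with position 1, array becomes [20, 20, 4, 12, 22, 9, 30]
arr[2]=4 <= 30: swap with position 2, array becomes [20, 20, 4, 12, 22, 9, 30]
arr[3]=12 <= 30: swap with position 3, array becomes [20, 20, 4, 12, 22, 9, 30]
arr[4]=22 <= 30: swap with position 4, array becomes [20, 20, 4, 12, 22, 9, 30]
arr[5]=9 <= 30: swap with position 5, array becomes [20, 20, 4, 12, 22, 9, 30]

Place pivot at position 6: [20, 20, 4, 12, 22, 9, 30]
Pivot position: 6

After partitioning with pivot 30, the array becomes [20, 20, 4, 12, 22, 9, 30]. The pivot is placed at index 6. All elements to the left of the pivot are <= 30, and all elements to the right are > 30.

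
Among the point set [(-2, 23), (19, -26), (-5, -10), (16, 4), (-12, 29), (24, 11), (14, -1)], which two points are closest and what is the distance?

Computing all pairwise distances among 7 points:

d((-2, 23), (19, -26)) = 53.3104
d((-2, 23), (-5, -10)) = 33.1361
d((-2, 23), (16, 4)) = 26.1725
d((-2, 23), (-12, 29)) = 11.6619
d((-2, 23), (24, 11)) = 28.6356
d((-2, 23), (14, -1)) = 28.8444
d((19, -26), (-5, -10)) = 28.8444
d((19, -26), (16, 4)) = 30.1496
d((19, -26), (-12, 29)) = 63.1348
d((19, -26), (24, 11)) = 37.3363
d((19, -26), (14, -1)) = 25.4951
d((-5, -10), (16, 4)) = 25.2389
d((-5, -10), (-12, 29)) = 39.6232
d((-5, -10), (24, 11)) = 35.805
d((-5, -10), (14, -1)) = 21.0238
d((16, 4), (-12, 29)) = 37.5366
d((16, 4), (24, 11)) = 10.6301
d((16, 4), (14, -1)) = 5.3852 <-- minimum
d((-12, 29), (24, 11)) = 40.2492
d((-12, 29), (14, -1)) = 39.6989
d((24, 11), (14, -1)) = 15.6205

Closest pair: (16, 4) and (14, -1) with distance 5.3852

The closest pair is (16, 4) and (14, -1) with Euclidean distance 5.3852. For 7 points, brute-force pairwise comparison is shown above. For large n, the divide-and-conquer algorithm (sort by x, recurse on halves, check the dividing strip) achieves O(n log n).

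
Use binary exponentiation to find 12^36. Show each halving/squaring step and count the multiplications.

Computing 12^36 by squaring (build up from 12^1; each line after the first costs one multiplication):

12^1 = 12
12^2 = (12^1)^2 = 12^2 = 144
12^4 = (12^2)^2 = 144^2 = 20736
12^8 = (12^4)^2 = 20736^2 = 429981696
12^9 = 12 * 12^8 = 12 * 429981696 = 5159780352
12^18 = (12^9)^2 = 5159780352^2 = 26623333280885243904
12^36 = (12^18)^2 = 26623333280885243904^2 = 708801874985091845381344307009569161216

Result: 708801874985091845381344307009569161216
Multiplications needed: 6 (6 lines after 12^1)

12^36 = 708801874985091845381344307009569161216. Using exponentiation by squaring, this requires 6 multiplications. The key idea: if the exponent is even, square the half-power; if odd, multiply by the base once.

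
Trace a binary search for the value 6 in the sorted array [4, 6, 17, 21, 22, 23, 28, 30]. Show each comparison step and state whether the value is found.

Binary search for 6 in [4, 6, 17, 21, 22, 23, 28, 30]:

lo=0, hi=7, mid=3, arr[mid]=21 -> 21 > 6, search left half
lo=0, hi=2, mid=1, arr[mid]=6 -> Found target at index 1!

Binary search finds 6 at index 1 after 2 comparisons. The search repeatedly halves the search space by comparing with the middle element.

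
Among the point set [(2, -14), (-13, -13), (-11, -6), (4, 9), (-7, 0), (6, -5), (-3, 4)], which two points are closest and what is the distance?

Computing all pairwise distances among 7 points:

d((2, -14), (-13, -13)) = 15.0333
d((2, -14), (-11, -6)) = 15.2643
d((2, -14), (4, 9)) = 23.0868
d((2, -14), (-7, 0)) = 16.6433
d((2, -14), (6, -5)) = 9.8489
d((2, -14), (-3, 4)) = 18.6815
d((-13, -13), (-11, -6)) = 7.2801
d((-13, -13), (4, 9)) = 27.8029
d((-13, -13), (-7, 0)) = 14.3178
d((-13, -13), (6, -5)) = 20.6155
d((-13, -13), (-3, 4)) = 19.7231
d((-11, -6), (4, 9)) = 21.2132
d((-11, -6), (-7, 0)) = 7.2111
d((-11, -6), (6, -5)) = 17.0294
d((-11, -6), (-3, 4)) = 12.8062
d((4, 9), (-7, 0)) = 14.2127
d((4, 9), (6, -5)) = 14.1421
d((4, 9), (-3, 4)) = 8.6023
d((-7, 0), (6, -5)) = 13.9284
d((-7, 0), (-3, 4)) = 5.6569 <-- minimum
d((6, -5), (-3, 4)) = 12.7279

Closest pair: (-7, 0) and (-3, 4) with distance 5.6569

The closest pair is (-7, 0) and (-3, 4) with Euclidean distance 5.6569. For 7 points, brute-force pairwise comparison is shown above. For large n, the divide-and-conquer algorithm (sort by x, recurse on halves, check the dividing strip) achieves O(n log n).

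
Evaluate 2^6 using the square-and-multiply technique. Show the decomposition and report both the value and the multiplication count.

Computing 2^6 by squaring (build up from 2^1; each line after the first costs one multiplication):

2^1 = 2
2^2 = (2^1)^2 = 2^2 = 4
2^3 = 2 * 2^2 = 2 * 4 = 8
2^6 = (2^3)^2 = 8^2 = 64

Result: 64
Multiplications needed: 3 (3 lines after 2^1)

2^6 = 64. Using exponentiation by squaring, this requires 3 multiplications. The key idea: if the exponent is even, square the half-power; if odd, multiply by the base once.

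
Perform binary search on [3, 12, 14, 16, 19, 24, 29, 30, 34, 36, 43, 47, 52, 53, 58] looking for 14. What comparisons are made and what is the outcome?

Binary search for 14 in [3, 12, 14, 16, 19, 24, 29, 30, 34, 36, 43, 47, 52, 53, 58]:

lo=0, hi=14, mid=7, arr[mid]=30 -> 30 > 14, search left half
lo=0, hi=6, mid=3, arr[mid]=16 -> 16 > 14, search left half
lo=0, hi=2, mid=1, arr[mid]=12 -> 12 < 14, search right half
lo=2, hi=2, mid=2, arr[mid]=14 -> Found target at index 2!

Binary search finds 14 at index 2 after 4 comparisons. The search repeatedly halves the search space by comparing with the middle element.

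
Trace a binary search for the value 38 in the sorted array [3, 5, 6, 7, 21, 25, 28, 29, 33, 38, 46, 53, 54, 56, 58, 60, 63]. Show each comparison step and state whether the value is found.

Binary search for 38 in [3, 5, 6, 7, 21, 25, 28, 29, 33, 38, 46, 53, 54, 56, 58, 60, 63]:

lo=0, hi=16, mid=8, arr[mid]=33 -> 33 < 38, search right half
lo=9, hi=16, mid=12, arr[mid]=54 -> 54 > 38, search left half
lo=9, hi=11, mid=10, arr[mid]=46 -> 46 > 38, search left half
lo=9, hi=9, mid=9, arr[mid]=38 -> Found target at index 9!

Binary search finds 38 at index 9 after 4 comparisons. The search repeatedly halves the search space by comparing with the middle element.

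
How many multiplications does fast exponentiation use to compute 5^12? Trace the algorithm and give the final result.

Computing 5^12 by squaring (build up from 5^1; each line after the first costs one multiplication):

5^1 = 5
5^2 = (5^1)^2 = 5^2 = 25
5^3 = 5 * 5^2 = 5 * 25 = 125
5^6 = (5^3)^2 = 125^2 = 15625
5^12 = (5^6)^2 = 15625^2 = 244140625

Result: 244140625
Multiplications needed: 4 (4 lines after 5^1)

5^12 = 244140625. Using exponentiation by squaring, this requires 4 multiplications. The key idea: if the exponent is even, square the half-power; if odd, multiply by the base once.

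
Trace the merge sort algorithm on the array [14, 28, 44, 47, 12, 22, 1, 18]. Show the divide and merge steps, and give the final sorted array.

Merge sort trace:

Split: [14, 28, 44, 47, 12, 22, 1, 18] -> [14, 28, 44, 47] and [12, 22, 1, 18]
  Split: [14, 28, 44, 47] -> [14, 28] and [44, 47]
    Split: [14, 28] -> [14] and [28]
    Merge: [14] + [28] -> [14, 28]
    Split: [44, 47] -> [44] and [47]
    Merge: [44] + [47] -> [44, 47]
  Merge: [14, 28] + [44, 47] -> [14, 28, 44, 47]
  Split: [12, 22, 1, 18] -> [12, 22] and [1, 18]
    Split: [12, 22] -> [12] and [22]
    Merge: [12] + [22] -> [12, 22]
    Split: [1, 18] -> [1] and [18]
    Merge: [1] + [18] -> [1, 18]
  Merge: [12, 22] + [1, 18] -> [1, 12, 18, 22]
Merge: [14, 28, 44, 47] + [1, 12, 18, 22] -> [1, 12, 14, 18, 22, 28, 44, 47]

Final sorted array: [1, 12, 14, 18, 22, 28, 44, 47]

The merge sort proceeds by recursively splitting the array and merging sorted halves.
After all merges, the sorted array is [1, 12, 14, 18, 22, 28, 44, 47].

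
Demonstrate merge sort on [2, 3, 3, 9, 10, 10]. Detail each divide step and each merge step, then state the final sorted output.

Merge sort trace:

Split: [2, 3, 3, 9, 10, 10] -> [2, 3, 3] and [9, 10, 10]
  Split: [2, 3, 3] -> [2] and [3, 3]
    Split: [3, 3] -> [3] and [3]
    Merge: [3] + [3] -> [3, 3]
  Merge: [2] + [3, 3] -> [2, 3, 3]
  Split: [9, 10, 10] -> [9] and [10, 10]
    Split: [10, 10] -> [10] and [10]
    Merge: [10] + [10] -> [10, 10]
  Merge: [9] + [10, 10] -> [9, 10, 10]
Merge: [2, 3, 3] + [9, 10, 10] -> [2, 3, 3, 9, 10, 10]

Final sorted array: [2, 3, 3, 9, 10, 10]

The merge sort proceeds by recursively splitting the array and merging sorted halves.
After all merges, the sorted array is [2, 3, 3, 9, 10, 10].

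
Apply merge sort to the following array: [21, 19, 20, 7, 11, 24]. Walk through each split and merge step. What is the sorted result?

Merge sort trace:

Split: [21, 19, 20, 7, 11, 24] -> [21, 19, 20] and [7, 11, 24]
  Split: [21, 19, 20] -> [21] and [19, 20]
    Split: [19, 20] -> [19] and [20]
    Merge: [19] + [20] -> [19, 20]
  Merge: [21] + [19, 20] -> [19, 20, 21]
  Split: [7, 11, 24] -> [7] and [11, 24]
    Split: [11, 24] -> [11] and [24]
    Merge: [11] + [24] -> [11, 24]
  Merge: [7] + [11, 24] -> [7, 11, 24]
Merge: [19, 20, 21] + [7, 11, 24] -> [7, 11, 19, 20, 21, 24]

Final sorted array: [7, 11, 19, 20, 21, 24]

The merge sort proceeds by recursively splitting the array and merging sorted halves.
After all merges, the sorted array is [7, 11, 19, 20, 21, 24].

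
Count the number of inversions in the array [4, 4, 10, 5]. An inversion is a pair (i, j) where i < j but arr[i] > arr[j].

Finding inversions in [4, 4, 10, 5]:

(2, 3): arr[2]=10 > arr[3]=5

Total inversions: 1

The array has 1 inversion(s): (2,3). Each pair (i,j) satisfies i < j and arr[i] > arr[j].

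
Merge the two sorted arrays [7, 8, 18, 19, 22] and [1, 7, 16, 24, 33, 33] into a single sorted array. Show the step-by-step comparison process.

Merging process:

Compare 7 vs 1: take 1 from right. Merged: [1]
Compare 7 vs 7: take 7 from left. Merged: [1, 7]
Compare 8 vs 7: take 7 from right. Merged: [1, 7, 7]
Compare 8 vs 16: take 8 from left. Merged: [1, 7, 7, 8]
Compare 18 vs 16: take 16 from right. Merged: [1, 7, 7, 8, 16]
Compare 18 vs 24: take 18 from left. Merged: [1, 7, 7, 8, 16, 18]
Compare 19 vs 24: take 19 from left. Merged: [1, 7, 7, 8, 16, 18, 19]
Compare 22 vs 24: take 22 from left. Merged: [1, 7, 7, 8, 16, 18, 19, 22]
Append remaining from right: [24, 33, 33]. Merged: [1, 7, 7, 8, 16, 18, 19, 22, 24, 33, 33]

Final merged array: [1, 7, 7, 8, 16, 18, 19, 22, 24, 33, 33]
Total comparisons: 8

The merged array is [1, 7, 7, 8, 16, 18, 19, 22, 24, 33, 33], requiring 8 comparisons. The merge step runs in O(n) time where n is the total number of elements.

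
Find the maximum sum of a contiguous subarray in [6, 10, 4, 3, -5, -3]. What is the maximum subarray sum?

Using Kadane's algorithm on [6, 10, 4, 3, -5, -3]:

Scanning through the array:
Position 1 (value 10): max_ending_here = 16, max_so_far = 16
Position 2 (value 4): max_ending_here = 20, max_so_far = 20
Position 3 (value 3): max_ending_here = 23, max_so_far = 23
Position 4 (value -5): max_ending_here = 18, max_so_far = 23
Position 5 (value -3): max_ending_here = 15, max_so_far = 23

Maximum subarray: [6, 10, 4, 3]
Maximum sum: 23

The maximum subarray is [6, 10, 4, 3] with sum 23. This subarray runs from index 0 to index 3.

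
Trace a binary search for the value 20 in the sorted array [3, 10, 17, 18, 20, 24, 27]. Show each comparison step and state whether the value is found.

Binary search for 20 in [3, 10, 17, 18, 20, 24, 27]:

lo=0, hi=6, mid=3, arr[mid]=18 -> 18 < 20, search right half
lo=4, hi=6, mid=5, arr[mid]=24 -> 24 > 20, search left half
lo=4, hi=4, mid=4, arr[mid]=20 -> Found target at index 4!

Binary search finds 20 at index 4 after 3 comparisons. The search repeatedly halves the search space by comparing with the middle element.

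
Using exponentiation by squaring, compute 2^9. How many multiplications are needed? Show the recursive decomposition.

Computing 2^9 by squaring (build up from 2^1; each line after the first costs one multiplication):

2^1 = 2
2^2 = (2^1)^2 = 2^2 = 4
2^4 = (2^2)^2 = 4^2 = 16
2^8 = (2^4)^2 = 16^2 = 256
2^9 = 2 * 2^8 = 2 * 256 = 512

Result: 512
Multiplications needed: 4 (4 lines after 2^1)

2^9 = 512. Using exponentiation by squaring, this requires 4 multiplications. The key idea: if the exponent is even, square the half-power; if odd, multiply by the base once.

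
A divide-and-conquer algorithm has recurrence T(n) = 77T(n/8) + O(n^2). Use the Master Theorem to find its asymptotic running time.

Master Theorem for T(n) = 77T(n/8) + O(n^2):

a = 77, b = 8, c = 2
log_b(a) = log_8(77) = 2.0889

Case 1: c = 2 < log_8(77) = 2.0889
T(n) = O(n^(log_8 77))

For T(n) = 77T(n/8) + O(n^2): log_8(77) = 2.0889. This is Case 1 of the Master Theorem (c < log_b(a), work dominated by leaves), giving O(n^(log_8 77)).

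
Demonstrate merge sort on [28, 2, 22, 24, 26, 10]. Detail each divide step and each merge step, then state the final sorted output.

Merge sort trace:

Split: [28, 2, 22, 24, 26, 10] -> [28, 2, 22] and [24, 26, 10]
  Split: [28, 2, 22] -> [28] and [2, 22]
    Split: [2, 22] -> [2] and [22]
    Merge: [2] + [22] -> [2, 22]
  Merge: [28] + [2, 22] -> [2, 22, 28]
  Split: [24, 26, 10] -> [24] and [26, 10]
    Split: [26, 10] -> [26] and [10]
    Merge: [26] + [10] -> [10, 26]
  Merge: [24] + [10, 26] -> [10, 24, 26]
Merge: [2, 22, 28] + [10, 24, 26] -> [2, 10, 22, 24, 26, 28]

Final sorted array: [2, 10, 22, 24, 26, 28]

The merge sort proceeds by recursively splitting the array and merging sorted halves.
After all merges, the sorted array is [2, 10, 22, 24, 26, 28].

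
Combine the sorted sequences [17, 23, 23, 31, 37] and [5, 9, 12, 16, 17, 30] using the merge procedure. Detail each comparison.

Merging process:

Compare 17 vs 5: take 5 from right. Merged: [5]
Compare 17 vs 9: take 9 from right. Merged: [5, 9]
Compare 17 vs 12: take 12 from right. Merged: [5, 9, 12]
Compare 17 vs 16: take 16 from right. Merged: [5, 9, 12, 16]
Compare 17 vs 17: take 17 from left. Merged: [5, 9, 12, 16, 17]
Compare 23 vs 17: take 17 from right. Merged: [5, 9, 12, 16, 17, 17]
Compare 23 vs 30: take 23 from left. Merged: [5, 9, 12, 16, 17, 17, 23]
Compare 23 vs 30: take 23 from left. Merged: [5, 9, 12, 16, 17, 17, 23, 23]
Compare 31 vs 30: take 30 from right. Merged: [5, 9, 12, 16, 17, 17, 23, 23, 30]
Append remaining from left: [31, 37]. Merged: [5, 9, 12, 16, 17, 17, 23, 23, 30, 31, 37]

Final merged array: [5, 9, 12, 16, 17, 17, 23, 23, 30, 31, 37]
Total comparisons: 9

The merged array is [5, 9, 12, 16, 17, 17, 23, 23, 30, 31, 37], requiring 9 comparisons. The merge step runs in O(n) time where n is the total number of elements.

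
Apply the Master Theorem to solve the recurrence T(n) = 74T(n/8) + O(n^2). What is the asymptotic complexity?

Master Theorem for T(n) = 74T(n/8) + O(n^2):

a = 74, b = 8, c = 2
log_b(a) = log_8(74) = 2.0698

Case 1: c = 2 < log_8(74) = 2.0698
T(n) = O(n^(log_8 74))

For T(n) = 74T(n/8) + O(n^2): log_8(74) = 2.0698. This is Case 1 of the Master Theorem (c < log_b(a), work dominated by leaves), giving O(n^(log_8 74)).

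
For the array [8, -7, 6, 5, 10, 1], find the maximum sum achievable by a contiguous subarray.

Using Kadane's algorithm on [8, -7, 6, 5, 10, 1]:

Scanning through the array:
Position 1 (value -7): max_ending_here = 1, max_so_far = 8
Position 2 (value 6): max_ending_here = 7, max_so_far = 8
Position 3 (value 5): max_ending_here = 12, max_so_far = 12
Position 4 (value 10): max_ending_here = 22, max_so_far = 22
Position 5 (value 1): max_ending_here = 23, max_so_far = 23

Maximum subarray: [8, -7, 6, 5, 10, 1]
Maximum sum: 23

The maximum subarray is [8, -7, 6, 5, 10, 1] with sum 23. This subarray runs from index 0 to index 5.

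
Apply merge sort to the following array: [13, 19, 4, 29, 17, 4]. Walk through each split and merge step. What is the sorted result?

Merge sort trace:

Split: [13, 19, 4, 29, 17, 4] -> [13, 19, 4] and [29, 17, 4]
  Split: [13, 19, 4] -> [13] and [19, 4]
    Split: [19, 4] -> [19] and [4]
    Merge: [19] + [4] -> [4, 19]
  Merge: [13] + [4, 19] -> [4, 13, 19]
  Split: [29, 17, 4] -> [29] and [17, 4]
    Split: [17, 4] -> [17] and [4]
    Merge: [17] + [4] -> [4, 17]
  Merge: [29] + [4, 17] -> [4, 17, 29]
Merge: [4, 13, 19] + [4, 17, 29] -> [4, 4, 13, 17, 19, 29]

Final sorted array: [4, 4, 13, 17, 19, 29]

The merge sort proceeds by recursively splitting the array and merging sorted halves.
After all merges, the sorted array is [4, 4, 13, 17, 19, 29].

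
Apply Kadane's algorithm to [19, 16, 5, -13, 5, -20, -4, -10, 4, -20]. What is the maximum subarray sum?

Using Kadane's algorithm on [19, 16, 5, -13, 5, -20, -4, -10, 4, -20]:

Scanning through the array:
Position 1 (value 16): max_ending_here = 35, max_so_far = 35
Position 2 (value 5): max_ending_here = 40, max_so_far = 40
Position 3 (value -13): max_ending_here = 27, max_so_far = 40
Position 4 (value 5): max_ending_here = 32, max_so_far = 40
Position 5 (value -20): max_ending_here = 12, max_so_far = 40
Position 6 (value -4): max_ending_here = 8, max_so_far = 40
Position 7 (value -10): max_ending_here = -2, max_so_far = 40
Position 8 (value 4): max_ending_here = 4, max_so_far = 40
Position 9 (value -20): max_ending_here = -16, max_so_far = 40

Maximum subarray: [19, 16, 5]
Maximum sum: 40

The maximum subarray is [19, 16, 5] with sum 40. This subarray runs from index 0 to index 2.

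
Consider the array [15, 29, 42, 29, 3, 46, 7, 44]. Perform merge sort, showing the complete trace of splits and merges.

Merge sort trace:

Split: [15, 29, 42, 29, 3, 46, 7, 44] -> [15, 29, 42, 29] and [3, 46, 7, 44]
  Split: [15, 29, 42, 29] -> [15, 29] and [42, 29]
    Split: [15, 29] -> [15] and [29]
    Merge: [15] + [29] -> [15, 29]
    Split: [42, 29] -> [42] and [29]
    Merge: [42] + [29] -> [29, 42]
  Merge: [15, 29] + [29, 42] -> [15, 29, 29, 42]
  Split: [3, 46, 7, 44] -> [3, 46] and [7, 44]
    Split: [3, 46] -> [3] and [46]
    Merge: [3] + [46] -> [3, 46]
    Split: [7, 44] -> [7] and [44]
    Merge: [7] + [44] -> [7, 44]
  Merge: [3, 46] + [7, 44] -> [3, 7, 44, 46]
Merge: [15, 29, 29, 42] + [3, 7, 44, 46] -> [3, 7, 15, 29, 29, 42, 44, 46]

Final sorted array: [3, 7, 15, 29, 29, 42, 44, 46]

The merge sort proceeds by recursively splitting the array and merging sorted halves.
After all merges, the sorted array is [3, 7, 15, 29, 29, 42, 44, 46].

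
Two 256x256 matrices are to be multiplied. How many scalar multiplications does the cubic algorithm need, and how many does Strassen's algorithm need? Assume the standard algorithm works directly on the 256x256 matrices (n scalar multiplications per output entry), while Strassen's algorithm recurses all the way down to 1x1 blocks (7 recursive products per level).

Matrix multiplication for 256x256 matrices:

Standard algorithm: 256^3 = 16777216 multiplications
Strassen's algorithm: 7^(log2(256)) = 7^8 = 5764801 multiplications
Savings: 16777216 - 5764801 = 11012415 multiplications

Standard: 16777216 multiplications (256^3). Strassen: 5764801 multiplications (7^8). Strassen reduces 8 recursive multiplications to 7 at each level.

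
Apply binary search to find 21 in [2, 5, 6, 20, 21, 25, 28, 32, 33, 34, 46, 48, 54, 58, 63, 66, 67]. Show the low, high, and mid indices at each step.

Binary search for 21 in [2, 5, 6, 20, 21, 25, 28, 32, 33, 34, 46, 48, 54, 58, 63, 66, 67]:

lo=0, hi=16, mid=8, arr[mid]=33 -> 33 > 21, search left half
lo=0, hi=7, mid=3, arr[mid]=20 -> 20 < 21, search right half
lo=4, hi=7, mid=5, arr[mid]=25 -> 25 > 21, search left half
lo=4, hi=4, mid=4, arr[mid]=21 -> Found target at index 4!

Binary search finds 21 at index 4 after 4 comparisons. The search repeatedly halves the search space by comparing with the middle element.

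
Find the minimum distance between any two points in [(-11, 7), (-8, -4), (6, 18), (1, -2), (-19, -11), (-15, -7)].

Computing all pairwise distances among 6 points:

d((-11, 7), (-8, -4)) = 11.4018
d((-11, 7), (6, 18)) = 20.2485
d((-11, 7), (1, -2)) = 15.0
d((-11, 7), (-19, -11)) = 19.6977
d((-11, 7), (-15, -7)) = 14.5602
d((-8, -4), (6, 18)) = 26.0768
d((-8, -4), (1, -2)) = 9.2195
d((-8, -4), (-19, -11)) = 13.0384
d((-8, -4), (-15, -7)) = 7.6158
d((6, 18), (1, -2)) = 20.6155
d((6, 18), (-19, -11)) = 38.2884
d((6, 18), (-15, -7)) = 32.6497
d((1, -2), (-19, -11)) = 21.9317
d((1, -2), (-15, -7)) = 16.7631
d((-19, -11), (-15, -7)) = 5.6569 <-- minimum

Closest pair: (-19, -11) and (-15, -7) with distance 5.6569

The closest pair is (-19, -11) and (-15, -7) with Euclidean distance 5.6569. For 6 points, brute-force pairwise comparison is shown above. For large n, the divide-and-conquer algorithm (sort by x, recurse on halves, check the dividing strip) achieves O(n log n).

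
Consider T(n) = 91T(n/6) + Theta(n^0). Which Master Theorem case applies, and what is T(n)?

Master Theorem for T(n) = 91T(n/6) + O(n^0):

a = 91, b = 6, c = 0
log_b(a) = log_6(91) = 2.5176

Case 1: c = 0 < log_6(91) = 2.5176
T(n) = O(n^(log_6 91))

For T(n) = 91T(n/6) + O(n^0): log_6(91) = 2.5176. This is Case 1 of the Master Theorem (c < log_b(a), work dominated by leaves), giving O(n^(log_6 91)).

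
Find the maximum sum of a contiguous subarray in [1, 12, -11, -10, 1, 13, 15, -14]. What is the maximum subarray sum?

Using Kadane's algorithm on [1, 12, -11, -10, 1, 13, 15, -14]:

Scanning through the array:
Position 1 (value 12): max_ending_here = 13, max_so_far = 13
Position 2 (value -11): max_ending_here = 2, max_so_far = 13
Position 3 (value -10): max_ending_here = -8, max_so_far = 13
Position 4 (value 1): max_ending_here = 1, max_so_far = 13
Position 5 (value 13): max_ending_here = 14, max_so_far = 14
Position 6 (value 15): max_ending_here = 29, max_so_far = 29
Position 7 (value -14): max_ending_here = 15, max_so_far = 29

Maximum subarray: [1, 13, 15]
Maximum sum: 29

The maximum subarray is [1, 13, 15] with sum 29. This subarray runs from index 4 to index 6.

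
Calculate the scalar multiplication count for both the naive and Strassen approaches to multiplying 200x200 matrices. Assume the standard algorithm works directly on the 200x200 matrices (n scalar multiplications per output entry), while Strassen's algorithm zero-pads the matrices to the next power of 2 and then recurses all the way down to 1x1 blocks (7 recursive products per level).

Matrix multiplication for 200x200 matrices:

Strassen's algorithm requires power-of-2 dimensions. Pad 200x200 to 256x256 (next power of 2).

Standard algorithm: 200^3 = 8000000 multiplications
Strassen's algorithm: 7^(log2(256)) = 7^8 = 5764801 multiplications
Savings: 8000000 - 5764801 = 2235199 multiplications

Standard: 8000000 multiplications (200^3). Strassen: 5764801 multiplications (7^8, after padding to 256x256). Strassen reduces 8 recursive multiplications to 7 at each level.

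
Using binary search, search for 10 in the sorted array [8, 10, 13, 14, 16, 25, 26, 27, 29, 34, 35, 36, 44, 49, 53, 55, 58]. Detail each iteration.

Binary search for 10 in [8, 10, 13, 14, 16, 25, 26, 27, 29, 34, 35, 36, 44, 49, 53, 55, 58]:

lo=0, hi=16, mid=8, arr[mid]=29 -> 29 > 10, search left half
lo=0, hi=7, mid=3, arr[mid]=14 -> 14 > 10, search left half
lo=0, hi=2, mid=1, arr[mid]=10 -> Found target at index 1!

Binary search finds 10 at index 1 after 3 comparisons. The search repeatedly halves the search space by comparing with the middle element.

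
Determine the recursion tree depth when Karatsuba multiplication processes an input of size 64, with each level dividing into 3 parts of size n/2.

For divide and conquer with division factor 2:

Problem sizes at each level:
Level 0: 64
Level 1: 32
Level 2: 16
Level 3: 8
Level 4: 4
Level 5: 2
Level 6: 1

The root is level 0 and the size-1 base case is level 6 (the tree spans levels 0 through 6, i.e. 7 levels counting the root), so the depth is the number of divisions: log_2(64) = 6

The recursion tree depth is log_2(64) = 6. At each level, the problem size is divided by 2, so it takes 6 divisions to reduce to a base case of size 1. The algorithm makes 3 recursive calls at each level.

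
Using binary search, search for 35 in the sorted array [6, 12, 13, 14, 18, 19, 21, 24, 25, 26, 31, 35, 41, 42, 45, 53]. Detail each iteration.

Binary search for 35 in [6, 12, 13, 14, 18, 19, 21, 24, 25, 26, 31, 35, 41, 42, 45, 53]:

lo=0, hi=15, mid=7, arr[mid]=24 -> 24 < 35, search right half
lo=8, hi=15, mid=11, arr[mid]=35 -> Found target at index 11!

Binary search finds 35 at index 11 after 2 comparisons. The search repeatedly halves the search space by comparing with the middle element.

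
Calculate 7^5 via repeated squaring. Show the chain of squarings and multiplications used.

Computing 7^5 by squaring (build up from 7^1; each line after the first costs one multiplication):

7^1 = 7
7^2 = (7^1)^2 = 7^2 = 49
7^4 = (7^2)^2 = 49^2 = 2401
7^5 = 7 * 7^4 = 7 * 2401 = 16807

Result: 16807
Multiplications needed: 3 (3 lines after 7^1)

7^5 = 16807. Using exponentiation by squaring, this requires 3 multiplications. The key idea: if the exponent is even, square the half-power; if odd, multiply by the base once.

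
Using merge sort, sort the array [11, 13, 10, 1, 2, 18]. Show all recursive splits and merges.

Merge sort trace:

Split: [11, 13, 10, 1, 2, 18] -> [11, 13, 10] and [1, 2, 18]
  Split: [11, 13, 10] -> [11] and [13, 10]
    Split: [13, 10] -> [13] and [10]
    Merge: [13] + [10] -> [10, 13]
  Merge: [11] + [10, 13] -> [10, 11, 13]
  Split: [1, 2, 18] -> [1] and [2, 18]
    Split: [2, 18] -> [2] and [18]
    Merge: [2] + [18] -> [2, 18]
  Merge: [1] + [2, 18] -> [1, 2, 18]
Merge: [10, 11, 13] + [1, 2, 18] -> [1, 2, 10, 11, 13, 18]

Final sorted array: [1, 2, 10, 11, 13, 18]

The merge sort proceeds by recursively splitting the array and merging sorted halves.
After all merges, the sorted array is [1, 2, 10, 11, 13, 18].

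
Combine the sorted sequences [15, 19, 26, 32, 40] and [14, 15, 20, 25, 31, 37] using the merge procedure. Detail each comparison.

Merging process:

Compare 15 vs 14: take 14 from right. Merged: [14]
Compare 15 vs 15: take 15 from left. Merged: [14, 15]
Compare 19 vs 15: take 15 from right. Merged: [14, 15, 15]
Compare 19 vs 20: take 19 from left. Merged: [14, 15, 15, 19]
Compare 26 vs 20: take 20 from right. Merged: [14, 15, 15, 19, 20]
Compare 26 vs 25: take 25 from right. Merged: [14, 15, 15, 19, 20, 25]
Compare 26 vs 31: take 26 from left. Merged: [14, 15, 15, 19, 20, 25, 26]
Compare 32 vs 31: take 31 from right. Merged: [14, 15, 15, 19, 20, 25, 26, 31]
Compare 32 vs 37: take 32 from left. Merged: [14, 15, 15, 19, 20, 25, 26, 31, 32]
Compare 40 vs 37: take 37 from right. Merged: [14, 15, 15, 19, 20, 25, 26, 31, 32, 37]
Append remaining from left: [40]. Merged: [14, 15, 15, 19, 20, 25, 26, 31, 32, 37, 40]

Final merged array: [14, 15, 15, 19, 20, 25, 26, 31, 32, 37, 40]
Total comparisons: 10

The merged array is [14, 15, 15, 19, 20, 25, 26, 31, 32, 37, 40], requiring 10 comparisons. The merge step runs in O(n) time where n is the total number of elements.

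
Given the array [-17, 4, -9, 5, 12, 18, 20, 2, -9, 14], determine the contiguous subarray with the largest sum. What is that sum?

Using Kadane's algorithm on [-17, 4, -9, 5, 12, 18, 20, 2, -9, 14]:

Scanning through the array:
Position 1 (value 4): max_ending_here = 4, max_so_far = 4
Position 2 (value -9): max_ending_here = -5, max_so_far = 4
Position 3 (value 5): max_ending_here = 5, max_so_far = 5
Position 4 (value 12): max_ending_here = 17, max_so_far = 17
Position 5 (value 18): max_ending_here = 35, max_so_far = 35
Position 6 (value 20): max_ending_here = 55, max_so_far = 55
Position 7 (value 2): max_ending_here = 57, max_so_far = 57
Position 8 (value -9): max_ending_here = 48, max_so_far = 57
Position 9 (value 14): max_ending_here = 62, max_so_far = 62

Maximum subarray: [5, 12, 18, 20, 2, -9, 14]
Maximum sum: 62

The maximum subarray is [5, 12, 18, 20, 2, -9, 14] with sum 62. This subarray runs from index 3 to index 9.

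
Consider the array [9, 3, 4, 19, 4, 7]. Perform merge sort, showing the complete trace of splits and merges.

Merge sort trace:

Split: [9, 3, 4, 19, 4, 7] -> [9, 3, 4] and [19, 4, 7]
  Split: [9, 3, 4] -> [9] and [3, 4]
    Split: [3, 4] -> [3] and [4]
    Merge: [3] + [4] -> [3, 4]
  Merge: [9] + [3, 4] -> [3, 4, 9]
  Split: [19, 4, 7] -> [19] and [4, 7]
    Split: [4, 7] -> [4] and [7]
    Merge: [4] + [7] -> [4, 7]
  Merge: [19] + [4, 7] -> [4, 7, 19]
Merge: [3, 4, 9] + [4, 7, 19] -> [3, 4, 4, 7, 9, 19]

Final sorted array: [3, 4, 4, 7, 9, 19]

The merge sort proceeds by recursively splitting the array and merging sorted halves.
After all merges, the sorted array is [3, 4, 4, 7, 9, 19].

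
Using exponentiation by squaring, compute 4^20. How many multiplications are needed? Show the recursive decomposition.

Computing 4^20 by squaring (build up from 4^1; each line after the first costs one multiplication):

4^1 = 4
4^2 = (4^1)^2 = 4^2 = 16
4^4 = (4^2)^2 = 16^2 = 256
4^5 = 4 * 4^4 = 4 * 256 = 1024
4^10 = (4^5)^2 = 1024^2 = 1048576
4^20 = (4^10)^2 = 1048576^2 = 1099511627776

Result: 1099511627776
Multiplications needed: 5 (5 lines after 4^1)

4^20 = 1099511627776. Using exponentiation by squaring, this requires 5 multiplications. The key idea: if the exponent is even, square the half-power; if odd, multiply by the base once.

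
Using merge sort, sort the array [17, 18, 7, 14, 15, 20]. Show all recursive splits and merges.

Merge sort trace:

Split: [17, 18, 7, 14, 15, 20] -> [17, 18, 7] and [14, 15, 20]
  Split: [17, 18, 7] -> [17] and [18, 7]
    Split: [18, 7] -> [18] and [7]
    Merge: [18] + [7] -> [7, 18]
  Merge: [17] + [7, 18] -> [7, 17, 18]
  Split: [14, 15, 20] -> [14] and [15, 20]
    Split: [15, 20] -> [15] and [20]
    Merge: [15] + [20] -> [15, 20]
  Merge: [14] + [15, 20] -> [14, 15, 20]
Merge: [7, 17, 18] + [14, 15, 20] -> [7, 14, 15, 17, 18, 20]

Final sorted array: [7, 14, 15, 17, 18, 20]

The merge sort proceeds by recursively splitting the array and merging sorted halves.
After all merges, the sorted array is [7, 14, 15, 17, 18, 20].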